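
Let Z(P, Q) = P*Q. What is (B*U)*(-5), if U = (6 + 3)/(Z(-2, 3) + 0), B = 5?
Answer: 75/2 ≈ 37.500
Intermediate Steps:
U = -3/2 (U = (6 + 3)/(-2*3 + 0) = 9/(-6 + 0) = 9/(-6) = 9*(-1/6) = -3/2 ≈ -1.5000)
(B*U)*(-5) = (5*(-3/2))*(-5) = -15/2*(-5) = 75/2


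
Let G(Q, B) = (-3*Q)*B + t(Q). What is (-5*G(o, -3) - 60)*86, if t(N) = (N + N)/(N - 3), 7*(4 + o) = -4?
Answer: 4456520/371 ≈ 12012.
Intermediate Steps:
o = -32/7 (o = -4 + (⅐)*(-4) = -4 - 4/7 = -32/7 ≈ -4.5714)
t(N) = 2*N/(-3 + N) (t(N) = (2*N)/(-3 + N) = 2*N/(-3 + N))
G(Q, B) = -3*B*Q + 2*Q/(-3 + Q) (G(Q, B) = (-3*Q)*B + 2*Q/(-3 + Q) = -3*B*Q + 2*Q/(-3 + Q))
(-5*G(o, -3) - 60)*86 = (-(-160)*(2 - 3*(-3)*(-3 - 32/7))/(7*(-3 - 32/7)) - 60)*86 = (-(-160)*(2 - 3*(-3)*(-53/7))/(7*(-53/7)) - 60)*86 = (-(-160)*(-7)*(2 - 477/7)/(7*53) - 60)*86 = (-(-160)*(-7)*(-463)/(7*53*7) - 60)*86 = (-5*(-14816/371) - 60)*86 = (74080/371 - 60)*86 = (51820/371)*86 = 4456520/371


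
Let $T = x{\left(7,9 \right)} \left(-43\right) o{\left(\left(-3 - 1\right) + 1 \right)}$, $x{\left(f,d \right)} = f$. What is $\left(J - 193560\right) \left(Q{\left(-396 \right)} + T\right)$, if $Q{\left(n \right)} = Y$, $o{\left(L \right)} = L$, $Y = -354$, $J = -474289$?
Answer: $-366649101$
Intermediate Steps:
$Q{\left(n \right)} = -354$
$T = 903$ ($T = 7 \left(-43\right) \left(\left(-3 - 1\right) + 1\right) = - 301 \left(-4 + 1\right) = \left(-301\right) \left(-3\right) = 903$)
$\left(J - 193560\right) \left(Q{\left(-396 \right)} + T\right) = \left(-474289 - 193560\right) \left(-354 + 903\right) = \left(-667849\right) 549 = -366649101$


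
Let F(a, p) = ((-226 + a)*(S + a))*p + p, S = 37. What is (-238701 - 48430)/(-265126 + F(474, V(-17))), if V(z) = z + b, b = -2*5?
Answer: 287131/3686809 ≈ 0.077881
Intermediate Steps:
b = -10
V(z) = -10 + z (V(z) = z - 10 = -10 + z)
F(a, p) = p + p*(-226 + a)*(37 + a) (F(a, p) = ((-226 + a)*(37 + a))*p + p = p*(-226 + a)*(37 + a) + p = p + p*(-226 + a)*(37 + a))
(-238701 - 48430)/(-265126 + F(474, V(-17))) = (-238701 - 48430)/(-265126 + (-10 - 17)*(-8361 + 474**2 - 189*474)) = -287131/(-265126 - 27*(-8361 + 224676 - 89586)) = -287131/(-265126 - 27*126729) = -287131/(-265126 - 3421683) = -287131/(-3686809) = -287131*(-1/3686809) = 287131/3686809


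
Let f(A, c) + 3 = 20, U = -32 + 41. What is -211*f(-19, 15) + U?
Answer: -3578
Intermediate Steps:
U = 9
f(A, c) = 17 (f(A, c) = -3 + 20 = 17)
-211*f(-19, 15) + U = -211*17 + 9 = -3587 + 9 = -3578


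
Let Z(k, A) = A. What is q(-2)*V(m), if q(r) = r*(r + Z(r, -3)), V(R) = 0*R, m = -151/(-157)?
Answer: 0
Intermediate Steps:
m = 151/157 (m = -151*(-1/157) = 151/157 ≈ 0.96178)
V(R) = 0
q(r) = r*(-3 + r) (q(r) = r*(r - 3) = r*(-3 + r))
q(-2)*V(m) = -2*(-3 - 2)*0 = -2*(-5)*0 = 10*0 = 0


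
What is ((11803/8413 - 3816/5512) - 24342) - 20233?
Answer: -4875045453/109369 ≈ -44574.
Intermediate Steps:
((11803/8413 - 3816/5512) - 24342) - 20233 = ((11803*(1/8413) - 3816*1/5512) - 24342) - 20233 = ((11803/8413 - 9/13) - 24342) - 20233 = (77722/109369 - 24342) - 20233 = -2662182476/109369 - 20233 = -4875045453/109369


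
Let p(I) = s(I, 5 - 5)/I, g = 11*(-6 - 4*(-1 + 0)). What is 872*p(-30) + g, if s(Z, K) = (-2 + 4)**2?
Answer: -2074/15 ≈ -138.27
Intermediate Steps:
s(Z, K) = 4 (s(Z, K) = 2**2 = 4)
g = -22 (g = 11*(-6 - 4*(-1)) = 11*(-6 + 4) = 11*(-2) = -22)
p(I) = 4/I
872*p(-30) + g = 872*(4/(-30)) - 22 = 872*(4*(-1/30)) - 22 = 872*(-2/15) - 22 = -1744/15 - 22 = -2074/15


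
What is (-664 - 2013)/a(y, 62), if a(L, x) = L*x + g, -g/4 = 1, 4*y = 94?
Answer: -2677/1453 ≈ -1.8424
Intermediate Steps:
y = 47/2 (y = (¼)*94 = 47/2 ≈ 23.500)
g = -4 (g = -4*1 = -4)
a(L, x) = -4 + L*x (a(L, x) = L*x - 4 = -4 + L*x)
(-664 - 2013)/a(y, 62) = (-664 - 2013)/(-4 + (47/2)*62) = -2677/(-4 + 1457) = -2677/1453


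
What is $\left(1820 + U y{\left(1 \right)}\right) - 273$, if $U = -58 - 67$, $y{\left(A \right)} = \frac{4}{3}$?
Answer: $\frac{4141}{3} \approx 1380.3$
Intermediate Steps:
$y{\left(A \right)} = \frac{4}{3}$ ($y{\left(A \right)} = 4 \cdot \frac{1}{3} = \frac{4}{3}$)
$U = -125$
$\left(1820 + U y{\left(1 \right)}\right) - 273 = \left(1820 - \frac{500}{3}\right) - 273 = \frac{4960}{3} - 273 = \frac{4141}{3}$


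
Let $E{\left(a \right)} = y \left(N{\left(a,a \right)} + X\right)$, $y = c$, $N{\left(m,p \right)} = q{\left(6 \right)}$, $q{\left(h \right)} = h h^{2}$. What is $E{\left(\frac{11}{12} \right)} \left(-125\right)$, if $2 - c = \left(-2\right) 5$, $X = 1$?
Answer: $-325500$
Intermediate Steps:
$c = 12$ ($c = 2 - \left(-2\right) 5 = 2 - -10 = 2 + 10 = 12$)
$q{\left(h \right)} = h^{3}$
$N{\left(m,p \right)} = 216$ ($N{\left(m,p \right)} = 6^{3} = 216$)
$y = 12$
$E{\left(a \right)} = 2604$ ($E{\left(a \right)} = 12 \left(216 + 1\right) = 12 \cdot 217 = 2604$)
$E{\left(\frac{11}{12} \right)} \left(-125\right) = 2604 \left(-125\right) = -325500$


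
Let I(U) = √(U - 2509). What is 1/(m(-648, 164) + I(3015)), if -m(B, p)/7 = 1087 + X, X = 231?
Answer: -4613/42559285 - √506/85118570 ≈ -0.00010865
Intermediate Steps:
I(U) = √(-2509 + U)
m(B, p) = -9226 (m(B, p) = -7*(1087 + 231) = -7*1318 = -9226)
1/(m(-648, 164) + I(3015)) = 1/(-9226 + √(-2509 + 3015)) = 1/(-9226 + √506)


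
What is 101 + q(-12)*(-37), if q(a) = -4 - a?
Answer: -195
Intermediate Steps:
101 + q(-12)*(-37) = 101 + (-4 - 1*(-12))*(-37) = 101 + (-4 + 12)*(-37) = 101 + 8*(-37) = 101 - 296 = -195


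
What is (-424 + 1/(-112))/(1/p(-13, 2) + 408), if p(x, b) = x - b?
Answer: -712335/685328 ≈ -1.0394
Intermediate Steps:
(-424 + 1/(-112))/(1/p(-13, 2) + 408) = (-424 + 1/(-112))/(1/(-13 - 1*2) + 408) = (-424 - 1/112)/(1/(-13 - 2) + 408) = -47489/(112*(1/(-15) + 408)) = -47489/(112*(-1/15 + 408)) = -47489/(112*6119/15) = -47489/112*15/6119 = -712335/685328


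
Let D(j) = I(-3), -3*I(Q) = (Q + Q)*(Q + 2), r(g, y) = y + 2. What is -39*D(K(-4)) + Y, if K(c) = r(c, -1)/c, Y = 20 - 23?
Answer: 75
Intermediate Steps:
r(g, y) = 2 + y
I(Q) = -2*Q*(2 + Q)/3 (I(Q) = -(Q + Q)*(Q + 2)/3 = -2*Q*(2 + Q)/3)
Y = -3
K(c) = 1/c (K(c) = (2 - 1)/c = 1/c)
D(j) = -2 (D(j) = -2/3*(-3)*(2 - 3) = -2/3*(-3)*(-1) = -2)
-39*D(K(-4)) + Y = -39*(-2) - 3 = 78 - 3 = 75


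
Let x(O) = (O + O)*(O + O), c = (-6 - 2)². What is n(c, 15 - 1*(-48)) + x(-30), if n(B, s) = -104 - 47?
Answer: 3449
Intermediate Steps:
c = 64 (c = (-8)² = 64)
n(B, s) = -151
x(O) = 4*O² (x(O) = (2*O)*(2*O) = 4*O²)
n(c, 15 - 1*(-48)) + x(-30) = -151 + 4*(-30)² = -151 + 4*900 = -151 + 3600 = 3449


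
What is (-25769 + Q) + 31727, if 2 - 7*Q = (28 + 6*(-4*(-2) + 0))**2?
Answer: 35932/7 ≈ 5133.1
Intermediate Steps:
Q = -5774/7 (Q = 2/7 - (28 + 6*(-4*(-2) + 0))**2/7 = 2/7 - (28 + 6*(8 + 0))**2/7 = 2/7 - (28 + 6*8)**2/7 = 2/7 - (28 + 48)**2/7 = 2/7 - 1/7*76**2 = 2/7 - 1/7*5776 = 2/7 - 5776/7 = -5774/7 ≈ -824.86)
(-25769 + Q) + 31727 = (-25769 - 5774/7) + 31727 = -186157/7 + 31727 = 35932/7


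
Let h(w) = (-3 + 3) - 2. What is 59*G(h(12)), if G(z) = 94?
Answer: 5546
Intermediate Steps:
h(w) = -2 (h(w) = 0 - 2 = -2)
59*G(h(12)) = 59*94 = 5546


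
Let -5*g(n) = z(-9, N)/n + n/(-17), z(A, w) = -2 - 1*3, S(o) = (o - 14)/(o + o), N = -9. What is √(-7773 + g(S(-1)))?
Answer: I*√2021699670/510 ≈ 88.163*I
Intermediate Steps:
S(o) = (-14 + o)/(2*o) (S(o) = (-14 + o)/((2*o)) = (-14 + o)*(1/(2*o)) = (-14 + o)/(2*o))
z(A, w) = -5 (z(A, w) = -2 - 3 = -5)
g(n) = 1/n + n/85 (g(n) = -(-5/n + n/(-17))/5 = -(-5/n + n*(-1/17))/5 = -(-5/n - n/17)/5 = 1/n + n/85)
√(-7773 + g(S(-1))) = √(-7773 + (1/((½)*(-14 - 1)/(-1)) + ((½)*(-14 - 1)/(-1))/85)) = √(-7773 + (1/((½)*(-1)*(-15)) + ((½)*(-1)*(-15))/85)) = √(-7773 + (1/(15/2) + (1/85)*(15/2))) = √(-7773 + (2/15 + 3/34)) = √(-7773 + 113/510) = √(-3964117/510) = I*√2021699670/510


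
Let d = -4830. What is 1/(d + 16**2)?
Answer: -1/4574 ≈ -0.00021863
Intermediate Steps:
1/(d + 16**2) = 1/(-4830 + 16**2) = 1/(-4830 + 256) = 1/(-4574) = -1/4574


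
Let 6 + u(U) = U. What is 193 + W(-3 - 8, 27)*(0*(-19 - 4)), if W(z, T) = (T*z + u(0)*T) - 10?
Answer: 193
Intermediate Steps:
u(U) = -6 + U
W(z, T) = -10 - 6*T + T*z (W(z, T) = (T*z + (-6 + 0)*T) - 10 = (T*z - 6*T) - 10 = (-6*T + T*z) - 10 = -10 - 6*T + T*z)
193 + W(-3 - 8, 27)*(0*(-19 - 4)) = 193 + (-10 - 6*27 + 27*(-3 - 8))*(0*(-19 - 4)) = 193 + (-10 - 162 + 27*(-11))*(0*(-23)) = 193 + (-10 - 162 - 297)*0 = 193 - 469*0 = 193 + 0 = 193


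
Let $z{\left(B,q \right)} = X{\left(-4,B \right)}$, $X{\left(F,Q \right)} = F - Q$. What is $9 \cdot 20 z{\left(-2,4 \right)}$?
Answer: $-360$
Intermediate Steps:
$z{\left(B,q \right)} = -4 - B$
$9 \cdot 20 z{\left(-2,4 \right)} = 9 \cdot 20 \left(-4 - -2\right) = 180 \left(-4 + 2\right) = 180 \left(-2\right) = -360$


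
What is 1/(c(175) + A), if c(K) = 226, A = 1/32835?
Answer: 32835/7420711 ≈ 0.0044248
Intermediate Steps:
A = 1/32835 ≈ 3.0455e-5
1/(c(175) + A) = 1/(226 + 1/32835) = 1/(7420711/32835) = 32835/7420711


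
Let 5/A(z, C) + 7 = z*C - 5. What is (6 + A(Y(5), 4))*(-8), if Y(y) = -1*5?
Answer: -187/4 ≈ -46.750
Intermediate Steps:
Y(y) = -5
A(z, C) = 5/(-12 + C*z) (A(z, C) = 5/(-7 + (z*C - 5)) = 5/(-7 + (C*z - 5)) = 5/(-7 + (-5 + C*z)) = 5/(-12 + C*z))
(6 + A(Y(5), 4))*(-8) = (6 + 5/(-12 + 4*(-5)))*(-8) = (6 + 5/(-12 - 20))*(-8) = (6 + 5/(-32))*(-8) = (6 + 5*(-1/32))*(-8) = (6 - 5/32)*(-8) = (187/32)*(-8) = -187/4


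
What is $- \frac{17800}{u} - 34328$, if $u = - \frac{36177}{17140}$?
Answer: $- \frac{936792056}{36177} \approx -25895.0$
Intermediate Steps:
$u = - \frac{36177}{17140}$ ($u = \left(-36177\right) \frac{1}{17140} = - \frac{36177}{17140} \approx -2.1107$)
$- \frac{17800}{u} - 34328 = - \frac{17800}{- \frac{36177}{17140}} - 34328 = \left(-17800\right) \left(- \frac{17140}{36177}\right) - 34328 = \frac{305092000}{36177} - 34328 = - \frac{936792056}{36177}$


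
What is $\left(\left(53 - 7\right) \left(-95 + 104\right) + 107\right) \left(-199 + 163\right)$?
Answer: $-18756$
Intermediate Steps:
$\left(\left(53 - 7\right) \left(-95 + 104\right) + 107\right) \left(-199 + 163\right) = \left(46 \cdot 9 + 107\right) \left(-36\right) = \left(414 + 107\right) \left(-36\right) = 521 \left(-36\right) = -18756$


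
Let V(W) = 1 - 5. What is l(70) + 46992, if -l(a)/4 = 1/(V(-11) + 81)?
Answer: 3618380/77 ≈ 46992.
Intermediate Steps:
V(W) = -4
l(a) = -4/77 (l(a) = -4/(-4 + 81) = -4/77)
l(70) + 46992 = -4/77 + 46992 = 3618380/77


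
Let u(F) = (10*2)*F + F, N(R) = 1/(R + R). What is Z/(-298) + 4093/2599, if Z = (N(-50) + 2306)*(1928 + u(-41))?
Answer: -639359725267/77450200 ≈ -8255.1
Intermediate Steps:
N(R) = 1/(2*R)
u(F) = 21*F (u(F) = 20*F + F = 21*F)
Z = 246049133/100 (Z = ((½)/(-50) + 2306)*(1928 + 21*(-41)) = ((½)*(-1/50) + 2306)*(1928 - 861) = (-1/100 + 2306)*1067 = (230599/100)*1067 = 246049133/100 ≈ 2.4605e+6)
Z/(-298) + 4093/2599 = (246049133/100)/(-298) + 4093/2599 = (246049133/100)*(-1/298) + 4093*(1/2599) = -246049133/29800 + 4093/2599 = -639359725267/77450200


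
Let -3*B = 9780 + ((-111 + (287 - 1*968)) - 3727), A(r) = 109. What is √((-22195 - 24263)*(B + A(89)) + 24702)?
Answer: 3*√8492514 ≈ 8742.6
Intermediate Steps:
B = -5261/3 (B = -(9780 + ((-111 + (287 - 1*968)) - 3727))/3 = -(9780 + ((-111 + (287 - 968)) - 3727))/3 = -(9780 + ((-111 - 681) - 3727))/3 = -(9780 + (-792 - 3727))/3 = -(9780 - 4519)/3 = -⅓*5261 = -5261/3 ≈ -1753.7)
√((-22195 - 24263)*(B + A(89)) + 24702) = √((-22195 - 24263)*(-5261/3 + 109) + 24702) = √(-46458*(-4934/3) + 24702) = √(76407924 + 24702) = √76432626 = 3*√8492514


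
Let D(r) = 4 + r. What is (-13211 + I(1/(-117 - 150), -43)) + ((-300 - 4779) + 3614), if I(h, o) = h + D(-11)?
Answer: -3920362/267 ≈ -14683.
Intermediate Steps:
I(h, o) = -7 + h (I(h, o) = h + (4 - 11) = h - 7 = -7 + h)
(-13211 + I(1/(-117 - 150), -43)) + ((-300 - 4779) + 3614) = (-13211 + (-7 + 1/(-117 - 150))) + ((-300 - 4779) + 3614) = (-13211 + (-7 + 1/(-267))) + (-5079 + 3614) = (-13211 + (-7 - 1/267)) - 1465 = (-13211 - 1870/267) - 1465 = -3529207/267 - 1465 = -3920362/267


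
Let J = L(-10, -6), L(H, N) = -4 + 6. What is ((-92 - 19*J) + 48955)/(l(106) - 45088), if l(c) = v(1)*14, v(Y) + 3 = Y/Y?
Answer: -48825/45116 ≈ -1.0822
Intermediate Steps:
v(Y) = -2 (v(Y) = -3 + Y/Y = -3 + 1 = -2)
L(H, N) = 2
J = 2
l(c) = -28 (l(c) = -2*14 = -28)
((-92 - 19*J) + 48955)/(l(106) - 45088) = ((-92 - 19*2) + 48955)/(-28 - 45088) = ((-92 - 38) + 48955)/(-45116) = (-130 + 48955)*(-1/45116) = 48825*(-1/45116) = -48825/45116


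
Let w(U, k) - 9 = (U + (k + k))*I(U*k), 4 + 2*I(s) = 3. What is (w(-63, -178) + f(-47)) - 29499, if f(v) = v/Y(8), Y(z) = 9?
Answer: -527143/18 ≈ -29286.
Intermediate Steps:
I(s) = -½ (I(s) = -2 + (½)*3 = -2 + 3/2 = -½)
w(U, k) = 9 - k - U/2 (w(U, k) = 9 + (U + (k + k))*(-½) = 9 + (U + 2*k)*(-½) = 9 + (-k - U/2) = 9 - k - U/2)
f(v) = v/9
(w(-63, -178) + f(-47)) - 29499 = ((9 - 1*(-178) - ½*(-63)) + (⅑)*(-47)) - 29499 = ((9 + 178 + 63/2) - 47/9) - 29499 = (437/2 - 47/9) - 29499 = 3839/18 - 29499 = -527143/18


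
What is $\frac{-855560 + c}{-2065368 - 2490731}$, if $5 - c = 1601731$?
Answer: $\frac{2457286}{4556099} \approx 0.53934$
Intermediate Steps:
$c = -1601726$ ($c = 5 - 1601731 = -1601726$)
$\frac{-855560 + c}{-2065368 - 2490731} = \frac{-855560 - 1601726}{-2065368 - 2490731} = - \frac{2457286}{-4556099} = \left(-2457286\right) \left(- \frac{1}{4556099}\right) = \frac{2457286}{4556099}$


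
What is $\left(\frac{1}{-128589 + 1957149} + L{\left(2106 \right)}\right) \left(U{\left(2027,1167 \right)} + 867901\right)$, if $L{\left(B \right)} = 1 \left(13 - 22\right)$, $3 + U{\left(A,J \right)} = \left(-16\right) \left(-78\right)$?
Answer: $- \frac{7151784809347}{914280} \approx -7.8223 \cdot 10^{6}$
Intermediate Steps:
$U{\left(A,J \right)} = 1245$ ($U{\left(A,J \right)} = -3 - -1248 = -3 + 1248 = 1245$)
$L{\left(B \right)} = -9$ ($L{\left(B \right)} = 1 \left(-9\right) = -9$)
$\left(\frac{1}{-128589 + 1957149} + L{\left(2106 \right)}\right) \left(U{\left(2027,1167 \right)} + 867901\right) = \left(\frac{1}{-128589 + 1957149} - 9\right) \left(1245 + 867901\right) = \left(\frac{1}{1828560} - 9\right) 869146 = \left(- \frac{16457039}{1828560}\right) 869146 = - \frac{7151784809347}{914280}$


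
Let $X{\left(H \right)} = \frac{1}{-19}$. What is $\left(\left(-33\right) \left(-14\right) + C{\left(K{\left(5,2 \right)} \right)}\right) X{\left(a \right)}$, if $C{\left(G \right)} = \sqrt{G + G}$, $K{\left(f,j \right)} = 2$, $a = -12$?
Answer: $- \frac{464}{19} \approx -24.421$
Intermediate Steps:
$C{\left(G \right)} = \sqrt{2} \sqrt{G}$ ($C{\left(G \right)} = \sqrt{2 G} = \sqrt{2} \sqrt{G}$)
$X{\left(H \right)} = - \frac{1}{19}$
$\left(\left(-33\right) \left(-14\right) + C{\left(K{\left(5,2 \right)} \right)}\right) X{\left(a \right)} = \left(\left(-33\right) \left(-14\right) + \sqrt{2} \sqrt{2}\right) \left(- \frac{1}{19}\right) = \left(462 + 2\right) \left(- \frac{1}{19}\right) = 464 \left(- \frac{1}{19}\right) = - \frac{464}{19}$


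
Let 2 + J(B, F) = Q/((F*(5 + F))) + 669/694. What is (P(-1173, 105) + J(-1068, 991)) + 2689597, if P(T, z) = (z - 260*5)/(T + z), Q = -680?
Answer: 81986000204435903/30482632788 ≈ 2.6896e+6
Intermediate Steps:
P(T, z) = (-1300 + z)/(T + z) (P(T, z) = (z - 1300)/(T + z) = (-1300 + z)/(T + z))
J(B, F) = -719/694 - 680/(F*(5 + F)) (J(B, F) = -2 + (-680*1/(F*(5 + F)) + 669/694) = -2 + (-680/(F*(5 + F)) + 669*(1/694)) = -2 + (-680/(F*(5 + F)) + 669/694) = -2 + (669/694 - 680/(F*(5 + F))) = -719/694 - 680/(F*(5 + F)))
(P(-1173, 105) + J(-1068, 991)) + 2689597 = ((-1300 + 105)/(-1173 + 105) + (1/694)*(-471920 - 3595*991 - 719*991²)/(991*(5 + 991))) + 2689597 = (-1195/(-1068) + (1/694)*(1/991)*(-471920 - 3562645 - 719*982081)/996) + 2689597 = (-1/1068*(-1195) + (1/694)*(1/991)*(1/996)*(-471920 - 3562645 - 706116239)) + 2689597 = (1195/1068 + (1/694)*(1/991)*(1/996)*(-710150804)) + 2689597 = (1195/1068 - 177537701/171250746) + 2689597 = 2505729467/30482632788 + 2689597 = 81986000204435903/30482632788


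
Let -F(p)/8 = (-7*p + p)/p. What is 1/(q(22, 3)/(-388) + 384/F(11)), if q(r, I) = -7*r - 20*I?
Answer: 194/1659 ≈ 0.11694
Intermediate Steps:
F(p) = 48 (F(p) = -8*(-7*p + p)/p = -8*(-6*p)/p = -8*(-6) = 48)
q(r, I) = -20*I - 7*r
1/(q(22, 3)/(-388) + 384/F(11)) = 1/((-20*3 - 7*22)/(-388) + 384/48) = 1/((-60 - 154)*(-1/388) + 384*(1/48)) = 1/(-214*(-1/388) + 8) = 1/(107/194 + 8) = 1/(1659/194) = 194/1659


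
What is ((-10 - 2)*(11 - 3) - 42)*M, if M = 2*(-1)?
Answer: 276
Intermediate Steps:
M = -2
((-10 - 2)*(11 - 3) - 42)*M = ((-10 - 2)*(11 - 3) - 42)*(-2) = (-12*8 - 42)*(-2) = (-96 - 42)*(-2) = -138*(-2) = 276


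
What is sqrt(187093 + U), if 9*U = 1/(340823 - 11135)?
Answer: sqrt(5083979930464406)/164844 ≈ 432.54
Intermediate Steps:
U = 1/2967192 (U = 1/(9*(340823 - 11135)) = (1/9)/329688 = (1/9)*(1/329688) = 1/2967192 ≈ 3.3702e-7)
sqrt(187093 + U) = sqrt(187093 + 1/2967192) = sqrt(555140852857/2967192) = sqrt(5083979930464406)/164844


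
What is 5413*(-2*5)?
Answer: -54130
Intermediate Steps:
5413*(-2*5) = 5413*(-10) = -54130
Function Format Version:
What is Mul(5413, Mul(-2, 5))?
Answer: -54130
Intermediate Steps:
Mul(5413, Mul(-2, 5)) = Mul(5413, -10) = -54130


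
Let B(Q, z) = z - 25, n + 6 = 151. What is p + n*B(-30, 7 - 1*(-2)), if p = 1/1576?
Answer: -3656319/1576 ≈ -2320.0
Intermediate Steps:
n = 145 (n = -6 + 151 = 145)
B(Q, z) = -25 + z
p = 1/1576 ≈ 0.00063452
p + n*B(-30, 7 - 1*(-2)) = 1/1576 + 145*(-25 + (7 - 1*(-2))) = 1/1576 + 145*(-25 + (7 + 2)) = 1/1576 + 145*(-25 + 9) = 1/1576 + 145*(-16) = 1/1576 - 2320 = -3656319/1576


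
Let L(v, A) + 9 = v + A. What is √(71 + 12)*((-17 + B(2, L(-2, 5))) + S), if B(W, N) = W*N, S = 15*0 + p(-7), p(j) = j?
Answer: -36*√83 ≈ -327.98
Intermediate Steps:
L(v, A) = -9 + A + v (L(v, A) = -9 + (v + A) = -9 + (A + v) = -9 + A + v)
S = -7 (S = 15*0 - 7 = 0 - 7 = -7)
B(W, N) = N*W
√(71 + 12)*((-17 + B(2, L(-2, 5))) + S) = √(71 + 12)*((-17 + (-9 + 5 - 2)*2) - 7) = √83*((-17 - 6*2) - 7) = √83*((-17 - 12) - 7) = √83*(-29 - 7) = √83*(-36) = -36*√83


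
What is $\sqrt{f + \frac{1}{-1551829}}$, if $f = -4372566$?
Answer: $\frac{i \sqrt{10529896454252010235}}{1551829} \approx 2091.1 i$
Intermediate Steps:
$\sqrt{f + \frac{1}{-1551829}} = \sqrt{-4372566 + \frac{1}{-1551829}} = \sqrt{-4372566 - \frac{1}{1551829}} = \sqrt{- \frac{6785474723215}{1551829}} = \frac{i \sqrt{10529896454252010235}}{1551829}$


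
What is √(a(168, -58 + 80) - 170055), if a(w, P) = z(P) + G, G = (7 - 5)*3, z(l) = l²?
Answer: I*√169565 ≈ 411.78*I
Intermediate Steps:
G = 6 (G = 2*3 = 6)
a(w, P) = 6 + P² (a(w, P) = P² + 6 = 6 + P²)
√(a(168, -58 + 80) - 170055) = √((6 + (-58 + 80)²) - 170055) = √((6 + 22²) - 170055) = √((6 + 484) - 170055) = √(490 - 170055) = √(-169565) = I*√169565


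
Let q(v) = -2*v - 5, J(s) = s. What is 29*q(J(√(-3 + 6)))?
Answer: -145 - 58*√3 ≈ -245.46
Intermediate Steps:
q(v) = -5 - 2*v
29*q(J(√(-3 + 6))) = 29*(-5 - 2*√(-3 + 6)) = 29*(-5 - 2*√3) = -145 - 58*√3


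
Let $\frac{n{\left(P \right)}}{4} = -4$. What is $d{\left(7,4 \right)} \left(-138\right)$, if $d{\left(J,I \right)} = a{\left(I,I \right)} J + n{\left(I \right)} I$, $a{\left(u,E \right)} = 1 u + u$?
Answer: $1104$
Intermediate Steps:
$n{\left(P \right)} = -16$ ($n{\left(P \right)} = 4 \left(-4\right) = -16$)
$a{\left(u,E \right)} = 2 u$ ($a{\left(u,E \right)} = u + u = 2 u$)
$d{\left(J,I \right)} = - 16 I + 2 I J$ ($d{\left(J,I \right)} = 2 I J - 16 I = - 16 I + 2 I J$)
$d{\left(7,4 \right)} \left(-138\right) = 2 \cdot 4 \left(-8 + 7\right) \left(-138\right) = 2 \cdot 4 \left(-1\right) \left(-138\right) = \left(-8\right) \left(-138\right) = 1104$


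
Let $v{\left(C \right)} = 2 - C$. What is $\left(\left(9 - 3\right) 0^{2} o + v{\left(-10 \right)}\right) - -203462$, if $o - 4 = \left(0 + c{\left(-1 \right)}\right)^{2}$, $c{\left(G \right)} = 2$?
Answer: $203474$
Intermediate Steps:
$o = 8$ ($o = 4 + \left(0 + 2\right)^{2} = 4 + 2^{2} = 4 + 4 = 8$)
$\left(\left(9 - 3\right) 0^{2} o + v{\left(-10 \right)}\right) - -203462 = \left(\left(9 - 3\right) 0^{2} \cdot 8 + \left(2 - -10\right)\right) - -203462 = \left(6 \cdot 0 \cdot 8 + \left(2 + 10\right)\right) + 203462 = \left(0 \cdot 8 + 12\right) + 203462 = \left(0 + 12\right) + 203462 = 12 + 203462 = 203474$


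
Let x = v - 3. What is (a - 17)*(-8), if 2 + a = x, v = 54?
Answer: -256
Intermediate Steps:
x = 51 (x = 54 - 3 = 51)
a = 49 (a = -2 + 51 = 49)
(a - 17)*(-8) = (49 - 17)*(-8) = 32*(-8) = -256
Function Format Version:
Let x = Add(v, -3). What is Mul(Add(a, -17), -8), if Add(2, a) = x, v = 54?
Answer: -256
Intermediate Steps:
x = 51 (x = Add(54, -3) = 51)
a = 49 (a = Add(-2, 51) = 49)
Mul(Add(a, -17), -8) = Mul(Add(49, -17), -8) = Mul(32, -8) = -256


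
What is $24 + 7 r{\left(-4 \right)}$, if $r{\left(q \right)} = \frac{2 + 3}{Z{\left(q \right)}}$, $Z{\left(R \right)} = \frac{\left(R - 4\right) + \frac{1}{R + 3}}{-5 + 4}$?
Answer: $\frac{251}{9} \approx 27.889$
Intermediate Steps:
$Z{\left(R \right)} = 4 - R - \frac{1}{3 + R}$ ($Z{\left(R \right)} = \frac{\left(R - 4\right) + \frac{1}{3 + R}}{-1} = \left(\left(-4 + R\right) + \frac{1}{3 + R}\right) \left(-1\right) = \left(-4 + R + \frac{1}{3 + R}\right) \left(-1\right) = 4 - R - \frac{1}{3 + R}$)
$r{\left(q \right)} = \frac{5 \left(3 + q\right)}{11 + q - q^{2}}$ ($r{\left(q \right)} = \frac{2 + 3}{\frac{1}{3 + q} \left(11 + q - q^{2}\right)} = 5 \frac{3 + q}{11 + q - q^{2}} = \frac{5 \left(3 + q\right)}{11 + q - q^{2}}$)
$24 + 7 r{\left(-4 \right)} = 24 + 7 \frac{5 \left(3 - 4\right)}{11 - 4 - \left(-4\right)^{2}} = 24 + 7 \cdot 5 \frac{1}{11 - 4 - 16} \left(-1\right) = 24 + 7 \cdot 5 \frac{1}{-9} \left(-1\right) = 24 + 7 \cdot 5 \left(- \frac{1}{9}\right) \left(-1\right) = 24 + 7 \cdot \frac{5}{9} = 24 + \frac{35}{9} = \frac{251}{9}$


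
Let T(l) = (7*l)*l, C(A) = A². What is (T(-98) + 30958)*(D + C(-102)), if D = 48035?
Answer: 5737891654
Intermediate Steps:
T(l) = 7*l²
(T(-98) + 30958)*(D + C(-102)) = (7*(-98)² + 30958)*(48035 + (-102)²) = (7*9604 + 30958)*(48035 + 10404) = (67228 + 30958)*58439 = 98186*58439 = 5737891654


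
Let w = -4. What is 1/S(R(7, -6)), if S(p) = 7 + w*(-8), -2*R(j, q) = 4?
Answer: 1/39 ≈ 0.025641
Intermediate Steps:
R(j, q) = -2 (R(j, q) = -½*4 = -2)
S(p) = 39 (S(p) = 7 - 4*(-8) = 7 + 32 = 39)
1/S(R(7, -6)) = 1/39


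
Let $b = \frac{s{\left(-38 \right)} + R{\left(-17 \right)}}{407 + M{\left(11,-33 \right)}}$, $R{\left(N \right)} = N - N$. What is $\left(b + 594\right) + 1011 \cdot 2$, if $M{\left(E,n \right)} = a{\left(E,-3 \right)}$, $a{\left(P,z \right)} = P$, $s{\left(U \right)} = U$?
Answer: $\frac{28775}{11} \approx 2615.9$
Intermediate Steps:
$M{\left(E,n \right)} = E$
$R{\left(N \right)} = 0$
$b = - \frac{1}{11}$ ($b = \frac{-38 + 0}{407 + 11} = - \frac{38}{418} = \left(-38\right) \frac{1}{418} = - \frac{1}{11} \approx -0.090909$)
$\left(b + 594\right) + 1011 \cdot 2 = \left(- \frac{1}{11} + 594\right) + 1011 \cdot 2 = \frac{6533}{11} + 2022 = \frac{28775}{11}$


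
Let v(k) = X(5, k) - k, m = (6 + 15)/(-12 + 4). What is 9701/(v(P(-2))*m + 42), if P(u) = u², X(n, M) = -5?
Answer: 77608/525 ≈ 147.82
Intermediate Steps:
m = -21/8 (m = 21/(-8) = 21*(-⅛) = -21/8 ≈ -2.6250)
v(k) = -5 - k
9701/(v(P(-2))*m + 42) = 9701/((-5 - 1*(-2)²)*(-21/8) + 42) = 9701/((-5 - 1*4)*(-21/8) + 42) = 9701/((-5 - 4)*(-21/8) + 42) = 9701/(-9*(-21/8) + 42) = 9701/(189/8 + 42) = 9701/(525/8) = 9701*(8/525) = 77608/525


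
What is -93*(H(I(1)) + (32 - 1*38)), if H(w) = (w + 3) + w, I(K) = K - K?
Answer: 279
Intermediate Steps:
I(K) = 0
H(w) = 3 + 2*w (H(w) = (3 + w) + w = 3 + 2*w)
-93*(H(I(1)) + (32 - 1*38)) = -93*((3 + 2*0) + (32 - 1*38)) = -93*((3 + 0) + (32 - 38)) = -93*(3 - 6) = -93*(-3) = 279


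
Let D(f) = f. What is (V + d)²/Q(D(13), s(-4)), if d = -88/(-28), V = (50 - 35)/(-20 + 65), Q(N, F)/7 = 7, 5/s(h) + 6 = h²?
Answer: 5329/21609 ≈ 0.24661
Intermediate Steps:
s(h) = 5/(-6 + h²)
Q(N, F) = 49 (Q(N, F) = 7*7 = 49)
V = ⅓ (V = 15/45 = 15*(1/45) = ⅓ ≈ 0.33333)
d = 22/7 (d = -88*(-1/28) = 22/7 ≈ 3.1429)
(V + d)²/Q(D(13), s(-4)) = (⅓ + 22/7)²/49 = (73/21)²*(1/49) = (5329/441)*(1/49) = 5329/21609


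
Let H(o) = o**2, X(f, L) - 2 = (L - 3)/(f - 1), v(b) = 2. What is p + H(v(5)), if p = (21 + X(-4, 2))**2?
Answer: 13556/25 ≈ 542.24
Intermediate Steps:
X(f, L) = 2 + (-3 + L)/(-1 + f) (X(f, L) = 2 + (L - 3)/(f - 1) = 2 + (-3 + L)/(-1 + f))
p = 13456/25 (p = (21 + (-5 + 2 + 2*(-4))/(-1 - 4))**2 = (21 + (-5 + 2 - 8)/(-5))**2 = (21 - 1/5*(-11))**2 = (21 + 11/5)**2 = (116/5)**2 = 13456/25 ≈ 538.24)
p + H(v(5)) = 13456/25 + 2**2 = 13456/25 + 4 = 13556/25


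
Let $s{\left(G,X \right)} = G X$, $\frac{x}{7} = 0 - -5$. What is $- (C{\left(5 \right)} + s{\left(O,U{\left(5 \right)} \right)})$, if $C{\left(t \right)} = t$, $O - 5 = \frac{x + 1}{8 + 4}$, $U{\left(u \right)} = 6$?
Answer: $-53$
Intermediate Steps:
$x = 35$ ($x = 7 \left(0 - -5\right) = 7 \left(0 + 5\right) = 7 \cdot 5 = 35$)
$O = 8$ ($O = 5 + \frac{35 + 1}{8 + 4} = 5 + \frac{36}{12} = 5 + 36 \cdot \frac{1}{12} = 5 + 3 = 8$)
$- (C{\left(5 \right)} + s{\left(O,U{\left(5 \right)} \right)}) = - (5 + 8 \cdot 6) = - (5 + 48) = \left(-1\right) 53 = -53$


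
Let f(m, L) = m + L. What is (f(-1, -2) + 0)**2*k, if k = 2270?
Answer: 20430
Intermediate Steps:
f(m, L) = L + m
(f(-1, -2) + 0)**2*k = ((-2 - 1) + 0)**2*2270 = (-3 + 0)**2*2270 = (-3)**2*2270 = 9*2270 = 20430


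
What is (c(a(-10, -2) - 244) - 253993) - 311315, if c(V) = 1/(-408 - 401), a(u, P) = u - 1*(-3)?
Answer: -457334173/809 ≈ -5.6531e+5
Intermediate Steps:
a(u, P) = 3 + u (a(u, P) = u + 3 = 3 + u)
c(V) = -1/809 (c(V) = 1/(-809) = -1/809)
(c(a(-10, -2) - 244) - 253993) - 311315 = (-1/809 - 253993) - 311315 = -205480338/809 - 311315 = -457334173/809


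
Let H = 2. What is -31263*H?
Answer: -62526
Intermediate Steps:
-31263*H = -31263*2 = -62526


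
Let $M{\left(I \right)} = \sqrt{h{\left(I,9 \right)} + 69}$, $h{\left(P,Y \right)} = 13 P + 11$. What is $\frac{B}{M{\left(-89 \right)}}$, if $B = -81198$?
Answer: $\frac{27066 i \sqrt{1077}}{359} \approx 2474.2 i$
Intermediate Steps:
$h{\left(P,Y \right)} = 11 + 13 P$
$M{\left(I \right)} = \sqrt{80 + 13 I}$ ($M{\left(I \right)} = \sqrt{\left(11 + 13 I\right) + 69} = \sqrt{80 + 13 I}$)
$\frac{B}{M{\left(-89 \right)}} = - \frac{81198}{\sqrt{80 + 13 \left(-89\right)}} = - \frac{81198}{\sqrt{80 - 1157}} = - \frac{81198}{\sqrt{-1077}} = - \frac{81198}{i \sqrt{1077}} = - 81198 \left(- \frac{i \sqrt{1077}}{1077}\right) = \frac{27066 i \sqrt{1077}}{359}$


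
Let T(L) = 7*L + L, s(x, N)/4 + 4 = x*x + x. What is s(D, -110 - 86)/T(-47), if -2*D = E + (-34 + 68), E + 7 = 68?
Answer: -8819/376 ≈ -23.455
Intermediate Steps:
E = 61 (E = -7 + 68 = 61)
D = -95/2 (D = -(61 + (-34 + 68))/2 = -(61 + 34)/2 = -½*95 = -95/2 ≈ -47.500)
s(x, N) = -16 + 4*x + 4*x² (s(x, N) = -16 + 4*(x*x + x) = -16 + 4*(x² + x) = -16 + 4*(x + x²) = -16 + (4*x + 4*x²) = -16 + 4*x + 4*x²)
T(L) = 8*L
s(D, -110 - 86)/T(-47) = (-16 + 4*(-95/2) + 4*(-95/2)²)/((8*(-47))) = (-16 - 190 + 4*(9025/4))/(-376) = (-16 - 190 + 9025)*(-1/376) = 8819*(-1/376) = -8819/376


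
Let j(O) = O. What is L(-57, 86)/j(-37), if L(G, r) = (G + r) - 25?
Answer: -4/37 ≈ -0.10811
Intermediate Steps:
L(G, r) = -25 + G + r
L(-57, 86)/j(-37) = (-25 - 57 + 86)/(-37) = 4*(-1/37) = -4/37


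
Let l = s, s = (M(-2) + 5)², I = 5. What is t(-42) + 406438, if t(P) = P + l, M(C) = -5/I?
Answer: 406412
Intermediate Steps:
M(C) = -1 (M(C) = -5/5 = -5*⅕ = -1)
s = 16 (s = (-1 + 5)² = 4² = 16)
l = 16
t(P) = 16 + P (t(P) = P + 16 = 16 + P)
t(-42) + 406438 = (16 - 42) + 406438 = -26 + 406438 = 406412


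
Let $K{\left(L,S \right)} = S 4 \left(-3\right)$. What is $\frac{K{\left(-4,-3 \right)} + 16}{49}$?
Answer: $\frac{52}{49} \approx 1.0612$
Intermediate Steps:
$K{\left(L,S \right)} = - 12 S$ ($K{\left(L,S \right)} = 4 S \left(-3\right) = - 12 S$)
$\frac{K{\left(-4,-3 \right)} + 16}{49} = \frac{\left(-12\right) \left(-3\right) + 16}{49} = \left(36 + 16\right) \frac{1}{49} = 52 \cdot \frac{1}{49} = \frac{52}{49}$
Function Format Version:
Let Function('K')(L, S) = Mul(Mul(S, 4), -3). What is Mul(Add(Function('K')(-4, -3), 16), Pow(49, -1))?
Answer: Rational(52, 49) ≈ 1.0612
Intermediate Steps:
Function('K')(L, S) = Mul(-12, S) (Function('K')(L, S) = Mul(Mul(4, S), -3) = Mul(-12, S))
Mul(Add(Function('K')(-4, -3), 16), Pow(49, -1)) = Mul(Add(Mul(-12, -3), 16), Pow(49, -1)) = Mul(Add(36, 16), Rational(1, 49)) = Mul(52, Rational(1, 49)) = Rational(52, 49)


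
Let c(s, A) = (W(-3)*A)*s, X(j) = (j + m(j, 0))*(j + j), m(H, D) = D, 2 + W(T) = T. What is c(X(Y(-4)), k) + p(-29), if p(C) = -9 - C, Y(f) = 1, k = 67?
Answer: -650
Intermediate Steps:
W(T) = -2 + T
X(j) = 2*j² (X(j) = (j + 0)*(j + j) = j*(2*j) = 2*j²)
c(s, A) = -5*A*s (c(s, A) = ((-2 - 3)*A)*s = (-5*A)*s = -5*A*s)
c(X(Y(-4)), k) + p(-29) = -5*67*2*1² + (-9 - 1*(-29)) = -5*67*2*1 + (-9 + 29) = -5*67*2 + 20 = -670 + 20 = -650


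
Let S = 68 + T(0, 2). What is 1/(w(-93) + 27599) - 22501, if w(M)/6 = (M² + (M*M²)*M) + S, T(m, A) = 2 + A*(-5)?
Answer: -10100947738558/448911059 ≈ -22501.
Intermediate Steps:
T(m, A) = 2 - 5*A
S = 60 (S = 68 + (2 - 5*2) = 68 + (2 - 10) = 68 - 8 = 60)
w(M) = 360 + 6*M² + 6*M⁴ (w(M) = 6*((M² + (M*M²)*M) + 60) = 6*((M² + M³*M) + 60) = 6*((M² + M⁴) + 60) = 6*(60 + M² + M⁴) = 360 + 6*M² + 6*M⁴)
1/(w(-93) + 27599) - 22501 = 1/((360 + 6*(-93)² + 6*(-93)⁴) + 27599) - 22501 = 1/((360 + 6*8649 + 6*74805201) + 27599) - 22501 = 1/((360 + 51894 + 448831206) + 27599) - 22501 = 1/(448883460 + 27599) - 22501 = 1/448911059 - 22501 = -10100947738558/448911059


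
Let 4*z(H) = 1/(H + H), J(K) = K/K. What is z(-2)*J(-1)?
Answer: -1/16 ≈ -0.062500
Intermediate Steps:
J(K) = 1
z(H) = 1/(8*H) (z(H) = 1/(4*(H + H)) = 1/(4*((2*H))) = (1/(2*H))/4 = 1/(8*H))
z(-2)*J(-1) = ((⅛)/(-2))*1 = ((⅛)*(-½))*1 = -1/16*1 = -1/16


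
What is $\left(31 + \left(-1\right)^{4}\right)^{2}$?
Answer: $1024$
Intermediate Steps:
$\left(31 + \left(-1\right)^{4}\right)^{2} = \left(31 + 1\right)^{2} = 32^{2} = 1024$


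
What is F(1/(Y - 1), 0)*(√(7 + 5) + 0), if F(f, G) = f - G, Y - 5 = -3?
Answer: 2*√3 ≈ 3.4641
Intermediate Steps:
Y = 2 (Y = 5 - 3 = 2)
F(1/(Y - 1), 0)*(√(7 + 5) + 0) = (1/(2 - 1) - 1*0)*(√(7 + 5) + 0) = (1/1 + 0)*(√12 + 0) = (1 + 0)*(2*√3 + 0) = 1*(2*√3) = 2*√3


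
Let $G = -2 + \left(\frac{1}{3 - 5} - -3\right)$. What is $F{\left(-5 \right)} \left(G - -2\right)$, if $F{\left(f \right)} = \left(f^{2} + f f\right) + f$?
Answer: $\frac{225}{2} \approx 112.5$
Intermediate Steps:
$G = \frac{1}{2}$ ($G = -2 + \left(\frac{1}{-2} + 3\right) = -2 + \left(- \frac{1}{2} + 3\right) = -2 + \frac{5}{2} = \frac{1}{2} \approx 0.5$)
$F{\left(f \right)} = f + 2 f^{2}$ ($F{\left(f \right)} = \left(f^{2} + f^{2}\right) + f = 2 f^{2} + f = f + 2 f^{2}$)
$F{\left(-5 \right)} \left(G - -2\right) = - 5 \left(1 + 2 \left(-5\right)\right) \left(\frac{1}{2} - -2\right) = - 5 \left(1 - 10\right) \left(\frac{1}{2} + 2\right) = \left(-5\right) \left(-9\right) \frac{5}{2} = 45 \cdot \frac{5}{2} = \frac{225}{2}$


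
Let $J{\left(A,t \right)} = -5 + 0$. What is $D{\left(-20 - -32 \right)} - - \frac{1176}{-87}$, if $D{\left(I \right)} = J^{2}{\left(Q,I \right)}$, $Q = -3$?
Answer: $\frac{333}{29} \approx 11.483$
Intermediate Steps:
$J{\left(A,t \right)} = -5$
$D{\left(I \right)} = 25$ ($D{\left(I \right)} = \left(-5\right)^{2} = 25$)
$D{\left(-20 - -32 \right)} - - \frac{1176}{-87} = 25 - - \frac{1176}{-87} = 25 - \left(-1176\right) \left(- \frac{1}{87}\right) = 25 - \frac{392}{29} = \frac{333}{29}$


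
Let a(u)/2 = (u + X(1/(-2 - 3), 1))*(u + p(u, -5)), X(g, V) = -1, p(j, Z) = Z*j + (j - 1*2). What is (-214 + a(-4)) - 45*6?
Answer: -584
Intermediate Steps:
p(j, Z) = -2 + j + Z*j (p(j, Z) = Z*j + (j - 2) = Z*j + (-2 + j) = -2 + j + Z*j)
a(u) = 2*(-1 + u)*(-2 - 3*u) (a(u) = 2*((u - 1)*(u + (-2 + u - 5*u))) = 2*((-1 + u)*(u + (-2 - 4*u))) = 2*((-1 + u)*(-2 - 3*u)) = 2*(-1 + u)*(-2 - 3*u))
(-214 + a(-4)) - 45*6 = (-214 + (4 - 6*(-4)² + 2*(-4))) - 45*6 = (-214 + (4 - 6*16 - 8)) - 270 = (-214 + (4 - 96 - 8)) - 270 = (-214 - 100) - 270 = -314 - 270 = -584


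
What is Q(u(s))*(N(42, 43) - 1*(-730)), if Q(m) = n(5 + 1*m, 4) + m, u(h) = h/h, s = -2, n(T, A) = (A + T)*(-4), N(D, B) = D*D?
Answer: -97266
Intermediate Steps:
N(D, B) = D²
n(T, A) = -4*A - 4*T
u(h) = 1
Q(m) = -36 - 3*m (Q(m) = (-4*4 - 4*(5 + 1*m)) + m = (-16 - 4*(5 + m)) + m = (-16 + (-20 - 4*m)) + m = (-36 - 4*m) + m = -36 - 3*m)
Q(u(s))*(N(42, 43) - 1*(-730)) = (-36 - 3*1)*(42² - 1*(-730)) = (-36 - 3)*(1764 + 730) = -39*2494 = -97266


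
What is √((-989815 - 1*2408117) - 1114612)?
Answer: 4*I*√282034 ≈ 2124.3*I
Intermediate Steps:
√((-989815 - 1*2408117) - 1114612) = √((-989815 - 2408117) - 1114612) = √(-3397932 - 1114612) = √(-4512544) = 4*I*√282034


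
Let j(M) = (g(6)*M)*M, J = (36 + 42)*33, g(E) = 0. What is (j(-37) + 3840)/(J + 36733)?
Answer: 3840/39307 ≈ 0.097692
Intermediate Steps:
J = 2574 (J = 78*33 = 2574)
j(M) = 0 (j(M) = (0*M)*M = 0*M = 0)
(j(-37) + 3840)/(J + 36733) = (0 + 3840)/(2574 + 36733) = 3840/39307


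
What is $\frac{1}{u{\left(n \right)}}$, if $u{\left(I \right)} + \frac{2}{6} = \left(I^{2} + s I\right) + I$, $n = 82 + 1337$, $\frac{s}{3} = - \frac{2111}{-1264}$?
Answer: $\frac{3792}{7667762477} \approx 4.9454 \cdot 10^{-7}$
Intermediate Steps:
$s = \frac{6333}{1264}$ ($s = 3 \left(- \frac{2111}{-1264}\right) = 3 \left(\left(-2111\right) \left(- \frac{1}{1264}\right)\right) = 3 \cdot \frac{2111}{1264} = \frac{6333}{1264} \approx 5.0103$)
$n = 1419$
$u{\left(I \right)} = - \frac{1}{3} + I^{2} + \frac{7597 I}{1264}$ ($u{\left(I \right)} = - \frac{1}{3} + \left(\left(I^{2} + \frac{6333 I}{1264}\right) + I\right) = - \frac{1}{3} + \left(I^{2} + \frac{7597 I}{1264}\right) = - \frac{1}{3} + I^{2} + \frac{7597 I}{1264}$)
$\frac{1}{u{\left(n \right)}} = \frac{1}{- \frac{1}{3} + 1419^{2} + \frac{7597}{1264} \cdot 1419} = \frac{1}{- \frac{1}{3} + 2013561 + \frac{10780143}{1264}} = \frac{1}{\frac{7667762477}{3792}} = \frac{3792}{7667762477}$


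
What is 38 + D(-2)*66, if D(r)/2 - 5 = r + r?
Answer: 170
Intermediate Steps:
D(r) = 10 + 4*r (D(r) = 10 + 2*(r + r) = 10 + 2*(2*r) = 10 + 4*r)
38 + D(-2)*66 = 38 + (10 + 4*(-2))*66 = 38 + (10 - 8)*66 = 38 + 2*66 = 38 + 132 = 170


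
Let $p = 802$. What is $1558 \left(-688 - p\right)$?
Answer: $-2321420$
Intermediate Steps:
$1558 \left(-688 - p\right) = 1558 \left(-688 - 802\right) = 1558 \left(-1490\right) = -2321420$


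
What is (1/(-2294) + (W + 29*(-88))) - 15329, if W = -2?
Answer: -41023603/2294 ≈ -17883.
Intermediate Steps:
(1/(-2294) + (W + 29*(-88))) - 15329 = (1/(-2294) + (-2 + 29*(-88))) - 15329 = (-1/2294 + (-2 - 2552)) - 15329 = (-1/2294 - 2554) - 15329 = -5858877/2294 - 15329 = -41023603/2294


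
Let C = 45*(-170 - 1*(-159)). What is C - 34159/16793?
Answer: -8346694/16793 ≈ -497.03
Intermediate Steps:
C = -495 (C = 45*(-170 + 159) = 45*(-11) = -495)
C - 34159/16793 = -495 - 34159/16793 = -8346694/16793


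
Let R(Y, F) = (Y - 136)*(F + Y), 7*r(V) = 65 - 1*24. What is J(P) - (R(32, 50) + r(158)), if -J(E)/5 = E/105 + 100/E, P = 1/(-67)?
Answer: 59125156/1407 ≈ 42022.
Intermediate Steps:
r(V) = 41/7 (r(V) = (65 - 1*24)/7 = (65 - 24)/7 = (1/7)*41 = 41/7)
R(Y, F) = (-136 + Y)*(F + Y)
P = -1/67 ≈ -0.014925
J(E) = -500/E - E/21 (J(E) = -5*(E/105 + 100/E) = -5*(100/E + E/105) = -500/E - E/21)
J(P) - (R(32, 50) + r(158)) = (-500/(-1/67) - 1/21*(-1/67)) - ((32**2 - 136*50 - 136*32 + 50*32) + 41/7) = (-500*(-67) + 1/1407) - ((1024 - 6800 - 4352 + 1600) + 41/7) = (33500 + 1/1407) - (-8528 + 41/7) = 47134501/1407 - 1*(-59655/7) = 47134501/1407 + 59655/7 = 59125156/1407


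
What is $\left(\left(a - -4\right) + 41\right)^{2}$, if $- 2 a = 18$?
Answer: $1296$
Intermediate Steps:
$a = -9$ ($a = \left(- \frac{1}{2}\right) 18 = -9$)
$\left(\left(a - -4\right) + 41\right)^{2} = \left(\left(-9 - -4\right) + 41\right)^{2} = \left(\left(-9 + 4\right) + 41\right)^{2} = \left(-5 + 41\right)^{2} = 36^{2} = 1296$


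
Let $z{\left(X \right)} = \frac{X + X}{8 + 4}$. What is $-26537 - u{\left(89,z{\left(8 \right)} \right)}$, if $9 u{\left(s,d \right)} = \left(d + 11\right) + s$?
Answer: $- \frac{716803}{27} \approx -26548.0$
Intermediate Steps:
$z{\left(X \right)} = \frac{X}{6}$ ($z{\left(X \right)} = \frac{2 X}{12} = 2 X \frac{1}{12} = \frac{X}{6}$)
$u{\left(s,d \right)} = \frac{11}{9} + \frac{d}{9} + \frac{s}{9}$ ($u{\left(s,d \right)} = \frac{\left(d + 11\right) + s}{9} = \frac{\left(11 + d\right) + s}{9} = \frac{11 + d + s}{9} = \frac{11}{9} + \frac{d}{9} + \frac{s}{9}$)
$-26537 - u{\left(89,z{\left(8 \right)} \right)} = -26537 - \left(\frac{11}{9} + \frac{\frac{1}{6} \cdot 8}{9} + \frac{1}{9} \cdot 89\right) = -26537 - \left(\frac{11}{9} + \frac{1}{9} \cdot \frac{4}{3} + \frac{89}{9}\right) = -26537 - \left(\frac{11}{9} + \frac{4}{27} + \frac{89}{9}\right) = -26537 - \frac{304}{27} = - \frac{716803}{27}$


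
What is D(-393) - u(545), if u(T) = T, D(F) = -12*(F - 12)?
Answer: 4315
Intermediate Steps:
D(F) = 144 - 12*F (D(F) = -12*(-12 + F) = 144 - 12*F)
D(-393) - u(545) = (144 - 12*(-393)) - 1*545 = (144 + 4716) - 545 = 4860 - 545 = 4315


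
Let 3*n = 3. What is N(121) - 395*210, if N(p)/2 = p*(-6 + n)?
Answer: -84160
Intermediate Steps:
n = 1 (n = (⅓)*3 = 1)
N(p) = -10*p (N(p) = 2*(p*(-6 + 1)) = 2*(p*(-5)) = 2*(-5*p) = -10*p)
N(121) - 395*210 = -10*121 - 395*210 = -1210 - 82950 = -84160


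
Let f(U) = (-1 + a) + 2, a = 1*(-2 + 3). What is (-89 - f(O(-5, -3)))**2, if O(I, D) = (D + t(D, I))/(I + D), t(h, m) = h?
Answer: 8281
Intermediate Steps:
a = 1 (a = 1*1 = 1)
O(I, D) = 2*D/(D + I) (O(I, D) = (D + D)/(I + D) = (2*D)/(D + I) = 2*D/(D + I))
f(U) = 2 (f(U) = (-1 + 1) + 2 = 0 + 2 = 2)
(-89 - f(O(-5, -3)))**2 = (-89 - 1*2)**2 = (-89 - 2)**2 = (-91)**2 = 8281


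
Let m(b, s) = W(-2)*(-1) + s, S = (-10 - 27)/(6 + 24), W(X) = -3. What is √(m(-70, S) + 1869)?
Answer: √1683690/30 ≈ 43.252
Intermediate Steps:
S = -37/30 ≈ -1.2333
m(b, s) = 3 + s (m(b, s) = -3*(-1) + s = 3 + s)
√(m(-70, S) + 1869) = √((3 - 37/30) + 1869) = √(53/30 + 1869) = √(56123/30) = √1683690/30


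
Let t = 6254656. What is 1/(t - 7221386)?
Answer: -1/966730 ≈ -1.0344e-6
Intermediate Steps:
1/(t - 7221386) = 1/(6254656 - 7221386) = 1/(-966730) = -1/966730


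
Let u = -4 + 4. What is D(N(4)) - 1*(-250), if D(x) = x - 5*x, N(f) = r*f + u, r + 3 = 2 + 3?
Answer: 218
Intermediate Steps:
u = 0
r = 2 (r = -3 + (2 + 3) = -3 + 5 = 2)
N(f) = 2*f (N(f) = 2*f + 0 = 2*f)
D(x) = -4*x
D(N(4)) - 1*(-250) = -8*4 - 1*(-250) = -4*8 + 250 = -32 + 250 = 218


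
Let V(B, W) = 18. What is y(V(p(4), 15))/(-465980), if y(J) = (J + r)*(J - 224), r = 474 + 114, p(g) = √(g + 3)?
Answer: 31209/116495 ≈ 0.26790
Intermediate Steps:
p(g) = √(3 + g)
r = 588
y(J) = (-224 + J)*(588 + J) (y(J) = (J + 588)*(J - 224) = (588 + J)*(-224 + J) = (-224 + J)*(588 + J))
y(V(p(4), 15))/(-465980) = (-131712 + 18² + 364*18)/(-465980) = (-131712 + 324 + 6552)*(-1/465980) = -124836*(-1/465980) = 31209/116495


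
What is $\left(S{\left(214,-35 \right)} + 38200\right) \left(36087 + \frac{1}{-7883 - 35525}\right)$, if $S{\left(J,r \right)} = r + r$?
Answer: $\frac{29864645597175}{21704} \approx 1.376 \cdot 10^{9}$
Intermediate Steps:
$S{\left(J,r \right)} = 2 r$
$\left(S{\left(214,-35 \right)} + 38200\right) \left(36087 + \frac{1}{-7883 - 35525}\right) = \left(2 \left(-35\right) + 38200\right) \left(36087 + \frac{1}{-7883 - 35525}\right) = \left(-70 + 38200\right) \left(36087 + \frac{1}{-43408}\right) = 38130 \left(36087 - \frac{1}{43408}\right) = 38130 \cdot \frac{1566464495}{43408} = \frac{29864645597175}{21704}$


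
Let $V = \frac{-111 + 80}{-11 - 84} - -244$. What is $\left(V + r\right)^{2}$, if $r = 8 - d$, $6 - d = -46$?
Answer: $\frac{362178961}{9025} \approx 40131.0$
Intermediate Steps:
$d = 52$ ($d = 6 - -46 = 6 + 46 = 52$)
$V = \frac{23211}{95}$ ($V = - \frac{31}{-95} + 244 = \left(-31\right) \left(- \frac{1}{95}\right) + 244 = \frac{31}{95} + 244 = \frac{23211}{95} \approx 244.33$)
$r = -44$ ($r = 8 - 52 = -44$)
$\left(V + r\right)^{2} = \left(\frac{23211}{95} - 44\right)^{2} = \left(\frac{19031}{95}\right)^{2} = \frac{362178961}{9025}$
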